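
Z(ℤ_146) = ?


Z(G) = {g ∈ G | gx = xg for all x ∈ G}
ℤ_146 is abelian, so Z(G) = G

Z(ℤ_146) = ℤ_146


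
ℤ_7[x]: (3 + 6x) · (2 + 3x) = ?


Expand and collect like terms; reduce coefficients mod 7:
x^0: 3·2 = 6 ≡ 6 (mod 7)
x^1: 3·3 + 6·2 = 21 ≡ 0 (mod 7)
x^2: 6·3 = 18 ≡ 4 (mod 7)
Result: 6 + 4x^2

f · g = 6 + 4x^2


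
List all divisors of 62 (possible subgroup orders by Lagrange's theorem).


Lagrange's theorem: |H| divides |G|
|G| = 62
Divisors of 62: 1, 2, 31, 62

Possible subgroup orders: {1, 2, 31, 62}


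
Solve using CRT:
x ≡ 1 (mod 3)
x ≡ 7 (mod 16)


m₁ = 3, m₂ = 16, gcd = 1, so CRT applies. M = m₁·m₂ = 48
Let M₁ = M/m₁ = 16, M₂ = M/m₂ = 3
Find y₁ ≡ M₁⁻¹ (mod m₁): 16⁻¹ ≡ 1 (mod 3)
Find y₂ ≡ M₂⁻¹ (mod m₂): 3⁻¹ ≡ 11 (mod 16)
x = a₁·M₁·y₁ + a₂·M₂·y₂ = 1·16·1 + 7·3·11 = 247
Reduce mod 48: x ≡ 7
Check: 7 mod 3 = 1 ✓, 7 mod 16 = 7 ✓

x ≡ 7 (mod 48)


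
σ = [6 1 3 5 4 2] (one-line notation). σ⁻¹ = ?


To find σ⁻¹, swap domain and range:
σ(1) = 6 → σ⁻¹(6) = 1
σ(2) = 1 → σ⁻¹(1) = 2
σ(3) = 3 → σ⁻¹(3) = 3
σ(4) = 5 → σ⁻¹(5) = 4
σ(5) = 4 → σ⁻¹(4) = 5
σ(6) = 2 → σ⁻¹(2) = 6

σ⁻¹ = [2 6 3 5 4 1]


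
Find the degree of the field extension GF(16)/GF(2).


GF(16) = GF(2^4), so the extension degree is 4

[GF(16)/GF(2)] = 4


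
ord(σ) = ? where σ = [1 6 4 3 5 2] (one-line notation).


Cycle decomposition: (2 6) (3 4)
Cycle lengths: 2, 2
Order = lcm(2, 2) = 2

ord(σ) = 2


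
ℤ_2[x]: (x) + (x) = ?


Add coefficients mod 2:
x^0: 0 + 0 = 0 (mod 2)
x^1: 1 + 1 = 0 (mod 2)
Result: 0

f + g = 0


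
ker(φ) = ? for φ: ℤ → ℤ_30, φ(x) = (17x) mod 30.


Kernel = preimage of identity
ker(φ) = {x ∈ ℤ : 17x ≡ 0 (mod 30)}. gcd(17,30) = 1, so 17x ≡ 0 (mod 30) ⟺ x ≡ 0 (mod 30/1 = 30). Hence ker(φ) = 30ℤ

ker(φ) = 30ℤ


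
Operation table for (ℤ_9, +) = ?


Elements: {0, 1, 2, 3, 4, 5, 6, 7, 8}
Operation: addition mod 9
Entry (a, b) = (a + b) mod 9

Cayley table:
  | 0 | 1 | 2 | 3 | 4 | 5 | 6 | 7 | 8
0 | 0 | 1 | 2 | 3 | 4 | 5 | 6 | 7 | 8
1 | 1 | 2 | 3 | 4 | 5 | 6 | 7 | 8 | 0
2 | 2 | 3 | 4 | 5 | 6 | 7 | 8 | 0 | 1
3 | 3 | 4 | 5 | 6 | 7 | 8 | 0 | 1 | 2
4 | 4 | 5 | 6 | 7 | 8 | 0 | 1 | 2 | 3
5 | 5 | 6 | 7 | 8 | 0 | 1 | 2 | 3 | 4
6 | 6 | 7 | 8 | 0 | 1 | 2 | 3 | 4 | 5
7 | 7 | 8 | 0 | 1 | 2 | 3 | 4 | 5 | 6
8 | 8 | 0 | 1 | 2 | 3 | 4 | 5 | 6 | 7


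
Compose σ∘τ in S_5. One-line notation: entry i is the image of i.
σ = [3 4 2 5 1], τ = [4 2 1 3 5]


σ∘τ: apply τ first, then σ
1 →τ 4 →σ 5
2 →τ 2 →σ 4
3 →τ 1 →σ 3
4 →τ 3 →σ 2
5 →τ 5 →σ 1

σ∘τ = [5 4 3 2 1]


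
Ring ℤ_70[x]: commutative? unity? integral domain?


ℤ_70 has zero divisors (2·35 ≡ 0), and these lift to constant zero divisors in ℤ_70[x]; so not an integral domain
Commutative: Yes
Integral domain: No
Has unity: Yes

ℤ_70[x]: Commutative=Yes, Unity=Yes


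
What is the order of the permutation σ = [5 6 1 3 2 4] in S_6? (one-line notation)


Cycle decomposition: (1 5 2 6 4 3)
Cycle lengths: 6
Order = lcm(6) = 6

ord(σ) = 6


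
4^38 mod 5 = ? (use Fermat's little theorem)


Fermat's little theorem: if p is prime and gcd(a,p)=1, then a^(p-1) ≡ 1 (mod p)
p = 5 is prime, gcd(4,5) = 1
Reduce exponent: 38 mod 4 = 2
So 4^38 ≡ 4^2 (mod 5)
4^2 mod 5 = 1

4^38 ≡ 1 (mod 5)


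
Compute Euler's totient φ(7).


φ(n) = count of k ∈ {1,...,n} with gcd(k,n)=1
Coprimes to 7: {1, 2, 3, 4, 5, 6}
Count: 6

φ(7) = 6


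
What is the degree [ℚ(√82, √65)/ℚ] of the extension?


[ℚ(√82,√65):ℚ] = [ℚ(√82,√65):ℚ(√82)]·[ℚ(√82):ℚ] = 2·2 = 4

[ℚ(√82, √65)/ℚ] = 4


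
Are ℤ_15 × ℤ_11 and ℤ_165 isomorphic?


Comparing ℤ_15 × ℤ_11 and ℤ_165:
gcd(15,11) = 1, so ℤ_15 × ℤ_11 ≅ ℤ_165 (CRT)

Yes, ℤ_15 × ℤ_11 ≅ ℤ_165


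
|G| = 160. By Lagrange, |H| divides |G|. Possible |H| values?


Lagrange's theorem: |H| divides |G|
|G| = 160
Divisors of 160: 1, 2, 4, 5, 8, 10, 16, 20, 32, 40, 80, 160

Possible subgroup orders: {1, 2, 4, 5, 8, 10, 16, 20, 32, 40, 80, 160}


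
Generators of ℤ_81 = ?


g generates ℤ_n iff gcd(g,n) = 1
Prime factors of 81: 3
Generators are g ∈ {1,...,80} not divisible by any of these primes.
Generators: {1, 2, 4, 5, 7, 8, 10, 11, 13, 14, 16, 17, 19, 20, 22, 23, 25, 26, 28, 29, 31, 32, 34, 35, 37, 38, 40, 41, 43, 44, 46, 47, 49, 50, 52, 53, 55, 56, 58, 59, 61, 62, 64, 65, 67, 68, 70, 71, 73, 74, 76, 77, 79, 80}
Number of generators = φ(81) = 54

Generators of ℤ_81 = {1, 2, 4, 5, 7, 8, 10, 11, 13, 14, 16, 17, 19, 20, 22, 23, 25, 26, 28, 29, 31, 32, 34, 35, 37, 38, 40, 41, 43, 44, 46, 47, 49, 50, 52, 53, 55, 56, 58, 59, 61, 62, 64, 65, 67, 68, 70, 71, 73, 74, 76, 77, 79, 80}


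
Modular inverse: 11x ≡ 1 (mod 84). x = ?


Use the extended Euclidean algorithm to write 1 = 11·s + 84·t; then s mod 84 is the inverse.
Euclidean algorithm:
  11 = 0·84 + 11
  84 = 7·11 + 7
  11 = 1·7 + 4
  7 = 1·4 + 3
  4 = 1·3 + 1
  3 = 3·1 + 0
gcd(11,84) = 1
Back-substitution gives: 11·(23) + 84·(-3) = 1
So 11⁻¹ ≡ 23 ≡ 23 (mod 84)
Check: 11 × 23 = 253 ≡ 1 (mod 84) ✓

11⁻¹ ≡ 23 (mod 84)


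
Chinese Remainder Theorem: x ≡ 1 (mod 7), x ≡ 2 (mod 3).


m₁ = 7, m₂ = 3, gcd = 1, so CRT applies. M = m₁·m₂ = 21
Let M₁ = M/m₁ = 3, M₂ = M/m₂ = 7
Find y₁ ≡ M₁⁻¹ (mod m₁): 3⁻¹ ≡ 5 (mod 7)
Find y₂ ≡ M₂⁻¹ (mod m₂): 7⁻¹ ≡ 1 (mod 3)
x = a₁·M₁·y₁ + a₂·M₂·y₂ = 1·3·5 + 2·7·1 = 29
Reduce mod 21: x ≡ 8
Check: 8 mod 7 = 1 ✓, 8 mod 3 = 2 ✓

x ≡ 8 (mod 21)


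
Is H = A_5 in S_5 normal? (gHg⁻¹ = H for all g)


H = A_5 in S_5
A_5 has index 2 in S_5, and every subgroup of index 2 is normal

Yes, normal subgroup


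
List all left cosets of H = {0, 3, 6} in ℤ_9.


H = {0, 3, 6}, |H| = 3
Number of cosets = |G|/|H| = 9/3 = 3
0 + H = {0, 3, 6}
1 + H = {1, 4, 7}
2 + H = {2, 5, 8}

Cosets: 0+H={0,3,6}; 1+H={1,4,7}; 2+H={2,5,8}


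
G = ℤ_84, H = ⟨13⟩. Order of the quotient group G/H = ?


|⟨13⟩| = n / gcd(13, 84) = 84 / 1 = 84
H is normal (ℤ_84 is abelian).
|G/H| = |G| / |H| = 84 / 84 = 1

|G/H| = 1


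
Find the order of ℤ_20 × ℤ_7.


|A × B| = |A| · |B|
|ℤ_20 × ℤ_7| = 20 × 7 = 140

|ℤ_20 × ℤ_7| = 140


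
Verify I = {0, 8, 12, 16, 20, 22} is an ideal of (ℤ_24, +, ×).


Check ideal conditions for I = {0, 8, 12, 16, 20, 22} in ℤ_24:
(1) I is an additive subgroup? No
(2) For r ∈ ℤ_24 and a ∈ I: r·a ∈ I? No  [counterexample: r=3, a=22, r·a mod 24 = 18 ∉ I]

No, I is not an ideal of ℤ_24


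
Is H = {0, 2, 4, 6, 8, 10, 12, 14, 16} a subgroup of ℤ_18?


Subgroup test for H = {0, 2, 4, 6, 8, 10, 12, 14, 16} in (ℤ_18, +):
(1) 0 ∈ H? Yes
(2) Closure: for all a,b ∈ H, (a+b) mod 18 ∈ H? Yes
(3) Inverses: for all a ∈ H, -a mod 18 ∈ H? Yes

Yes, H is a subgroup of ℤ_18


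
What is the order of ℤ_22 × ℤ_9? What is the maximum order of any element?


|ℤ_22 × ℤ_9| = 22 × 9 = 198
Max element order = lcm(22,9) = 198
Cyclic? Yes (gcd=1)

|ℤ_22×ℤ_9| = 198, max element order = 198


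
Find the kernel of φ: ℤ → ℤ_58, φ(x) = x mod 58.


Kernel = preimage of identity
ker(φ) = {x ∈ ℤ : x ≡ 0 (mod 58)} = 58ℤ = {0, ±58, ±116, ...}

ker(φ) = 58ℤ


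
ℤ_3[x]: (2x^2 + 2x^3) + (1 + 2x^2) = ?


Add coefficients mod 3:
x^0: 0 + 1 = 1 (mod 3)
x^1: 0 + 0 = 0 (mod 3)
x^2: 2 + 2 = 1 (mod 3)
x^3: 2 + 0 = 2 (mod 3)
Result: 1 + x^2 + 2x^3

f + g = 1 + x^2 + 2x^3


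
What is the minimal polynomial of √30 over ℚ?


√30 satisfies x² - 30 = 0, irreducible over ℚ since 30 is squarefree

Minimal polynomial: x² - 30


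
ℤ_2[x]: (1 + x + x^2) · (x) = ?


Expand and collect like terms; reduce coefficients mod 2:
x^0: 1·0 = 0 ≡ 0 (mod 2)
x^1: 1·1 + 1·0 = 1 ≡ 1 (mod 2)
x^2: 1·1 + 1·0 = 1 ≡ 1 (mod 2)
x^3: 1·1 = 1 ≡ 1 (mod 2)
Result: x + x^2 + x^3

f · g = x + x^2 + x^3


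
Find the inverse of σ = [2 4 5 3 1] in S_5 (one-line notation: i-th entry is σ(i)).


To find σ⁻¹, swap domain and range:
σ(1) = 2 → σ⁻¹(2) = 1
σ(2) = 4 → σ⁻¹(4) = 2
σ(3) = 5 → σ⁻¹(5) = 3
σ(4) = 3 → σ⁻¹(3) = 4
σ(5) = 1 → σ⁻¹(1) = 5

σ⁻¹ = [5 1 4 2 3]


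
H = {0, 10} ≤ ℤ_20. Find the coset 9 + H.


9 + H = {9 + h (mod 20) : h ∈ H}
9+0=9, 9+10=19

9 + H = {9, 19}


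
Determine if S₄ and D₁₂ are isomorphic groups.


Comparing S₄ and D₁₂:
S₄ has trivial center; D₁₂ has center {e, r⁶}

No, S₄ ≇ D₁₂


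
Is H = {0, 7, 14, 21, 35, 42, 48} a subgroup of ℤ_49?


Subgroup test for H = {0, 7, 14, 21, 35, 42, 48} in (ℤ_49, +):
(1) 0 ∈ H? Yes
(2) Closure: for all a,b ∈ H, (a+b) mod 49 ∈ H? No  [counterexample: 7 + 21 = 28 ∉ H]
(3) Inverses: for all a ∈ H, -a mod 49 ∈ H? No

No, H is not a subgroup of ℤ_49


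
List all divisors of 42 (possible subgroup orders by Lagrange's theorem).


Lagrange's theorem: |H| divides |G|
|G| = 42
Divisors of 42: 1, 2, 3, 6, 7, 14, 21, 42

Possible subgroup orders: {1, 2, 3, 6, 7, 14, 21, 42}


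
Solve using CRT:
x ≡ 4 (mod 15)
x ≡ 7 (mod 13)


m₁ = 15, m₂ = 13, gcd = 1, so CRT applies. M = m₁·m₂ = 195
Let M₁ = M/m₁ = 13, M₂ = M/m₂ = 15
Find y₁ ≡ M₁⁻¹ (mod m₁): 13⁻¹ ≡ 7 (mod 15)
Find y₂ ≡ M₂⁻¹ (mod m₂): 15⁻¹ ≡ 7 (mod 13)
x = a₁·M₁·y₁ + a₂·M₂·y₂ = 4·13·7 + 7·15·7 = 1099
Reduce mod 195: x ≡ 124
Check: 124 mod 15 = 4 ✓, 124 mod 13 = 7 ✓

x ≡ 124 (mod 195)


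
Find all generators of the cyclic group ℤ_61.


g generates ℤ_n iff gcd(g,n) = 1
Prime factors of 61: 61
Generators are g ∈ {1,...,60} not divisible by any of these primes.
Generators: {1, 2, 3, 4, 5, 6, 7, 8, 9, 10, 11, 12, 13, 14, 15, 16, 17, 18, 19, 20, 21, 22, 23, 24, 25, 26, 27, 28, 29, 30, 31, 32, 33, 34, 35, 36, 37, 38, 39, 40, 41, 42, 43, 44, 45, 46, 47, 48, 49, 50, 51, 52, 53, 54, 55, 56, 57, 58, 59, 60}
Number of generators = φ(61) = 60

Generators of ℤ_61 = {1, 2, 3, 4, 5, 6, 7, 8, 9, 10, 11, 12, 13, 14, 15, 16, 17, 18, 19, 20, 21, 22, 23, 24, 25, 26, 27, 28, 29, 30, 31, 32, 33, 34, 35, 36, 37, 38, 39, 40, 41, 42, 43, 44, 45, 46, 47, 48, 49, 50, 51, 52, 53, 54, 55, 56, 57, 58, 59, 60}


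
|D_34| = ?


|D_n| = 2n (n rotations and n reflections)
|D_34| = 2×34 = 68

|D_34| = 68


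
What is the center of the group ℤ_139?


Z(G) = {g ∈ G | gx = xg for all x ∈ G}
ℤ_139 is abelian, so Z(G) = G

Z(ℤ_139) = ℤ_139


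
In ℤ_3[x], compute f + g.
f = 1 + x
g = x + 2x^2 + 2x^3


Add coefficients mod 3:
x^0: 1 + 0 = 1 (mod 3)
x^1: 1 + 1 = 2 (mod 3)
x^2: 0 + 2 = 2 (mod 3)
x^3: 0 + 2 = 2 (mod 3)
Result: 1 + 2x + 2x^2 + 2x^3

f + g = 1 + 2x + 2x^2 + 2x^3


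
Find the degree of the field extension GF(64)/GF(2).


GF(64) = GF(2^6), so the extension degree is 6

[GF(64)/GF(2)] = 6


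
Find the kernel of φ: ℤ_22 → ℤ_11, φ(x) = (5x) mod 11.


Kernel = preimage of identity
ker(φ) = {x ∈ ℤ_22 : 5x ≡ 0 (mod 11)}. Since 11 | 22, φ is well-defined. The kernel is the cyclic subgroup ⟨11⟩ of ℤ_22 (order 2), i.e. {0, 11}

ker(φ) = {0, 11}


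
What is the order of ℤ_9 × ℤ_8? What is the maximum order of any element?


|ℤ_9 × ℤ_8| = 9 × 8 = 72
Max element order = lcm(9,8) = 72
Cyclic? Yes (gcd=1)

|ℤ_9×ℤ_8| = 72, max element order = 72


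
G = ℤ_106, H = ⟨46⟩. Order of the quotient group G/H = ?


|⟨46⟩| = n / gcd(46, 106) = 106 / 2 = 53
H is normal (ℤ_106 is abelian).
|G/H| = |G| / |H| = 106 / 53 = 2

|G/H| = 2


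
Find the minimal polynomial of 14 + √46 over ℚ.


Let α = 14 + √46. Then α - 14 = √46, so (α - 14)² = 46, giving α² - 28α + 150 = 0. Degree 2 and α ∉ ℚ, so this is the minimal polynomial.

Minimal polynomial: x² - 28x + 150


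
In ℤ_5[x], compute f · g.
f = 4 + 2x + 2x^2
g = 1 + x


Expand and collect like terms; reduce coefficients mod 5:
x^0: 4·1 = 4 ≡ 4 (mod 5)
x^1: 4·1 + 2·1 = 6 ≡ 1 (mod 5)
x^2: 2·1 + 2·1 = 4 ≡ 4 (mod 5)
x^3: 2·1 = 2 ≡ 2 (mod 5)
Result: 4 + x + 4x^2 + 2x^3

f · g = 4 + x + 4x^2 + 2x^3


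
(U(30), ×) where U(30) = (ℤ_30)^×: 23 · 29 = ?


Operation: multiplication mod 30
23 · 29 = (a × b) mod 30 with a = 23, b = 29

23 · 29 = 7


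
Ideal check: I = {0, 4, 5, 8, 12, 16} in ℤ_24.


Check ideal conditions for I = {0, 4, 5, 8, 12, 16} in ℤ_24:
(1) I is an additive subgroup? No
(2) For r ∈ ℤ_24 and a ∈ I: r·a ∈ I? No  [counterexample: r=2, a=5, r·a mod 24 = 10 ∉ I]

No, I is not an ideal of ℤ_24


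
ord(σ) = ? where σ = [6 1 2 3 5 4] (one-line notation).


Cycle decomposition: (1 6 4 3 2)
Cycle lengths: 5
Order = lcm(5) = 5

ord(σ) = 5


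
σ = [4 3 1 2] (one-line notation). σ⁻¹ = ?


To find σ⁻¹, swap domain and range:
σ(1) = 4 → σ⁻¹(4) = 1
σ(2) = 3 → σ⁻¹(3) = 2
σ(3) = 1 → σ⁻¹(1) = 3
σ(4) = 2 → σ⁻¹(2) = 4

σ⁻¹ = [3 4 2 1]


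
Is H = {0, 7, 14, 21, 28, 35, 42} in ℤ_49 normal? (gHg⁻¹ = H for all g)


H = {0, 7, 14, 21, 28, 35, 42} in ℤ_49
ℤ_49 is abelian; every subgroup of an abelian group is normal

Yes, normal subgroup


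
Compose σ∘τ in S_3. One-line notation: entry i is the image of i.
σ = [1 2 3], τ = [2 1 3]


σ∘τ: apply τ first, then σ
1 →τ 2 →σ 2
2 →τ 1 →σ 1
3 →τ 3 →σ 3

σ∘τ = [2 1 3]


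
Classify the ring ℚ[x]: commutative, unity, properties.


Polynomial ring over ℚ (an integral domain) is a commutative integral domain with unity 1
Commutative: Yes
Integral domain: Yes
Has unity: Yes

ℚ[x]: Commutative=Yes, Unity=Yes


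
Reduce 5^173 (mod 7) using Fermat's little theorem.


Fermat's little theorem: if p is prime and gcd(a,p)=1, then a^(p-1) ≡ 1 (mod p)
p = 7 is prime, gcd(5,7) = 1
Reduce exponent: 173 mod 6 = 5
So 5^173 ≡ 5^5 (mod 7)
5^5 mod 7 = 3

5^173 ≡ 3 (mod 7)


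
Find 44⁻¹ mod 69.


Use the extended Euclidean algorithm to write 1 = 44·s + 69·t; then s mod 69 is the inverse.
Euclidean algorithm:
  44 = 0·69 + 44
  69 = 1·44 + 25
  44 = 1·25 + 19
  25 = 1·19 + 6
  19 = 3·6 + 1
  6 = 6·1 + 0
gcd(44,69) = 1
Back-substitution gives: 44·(11) + 69·(-7) = 1
So 44⁻¹ ≡ 11 ≡ 11 (mod 69)
Check: 44 × 11 = 484 ≡ 1 (mod 69) ✓

44⁻¹ ≡ 11 (mod 69)


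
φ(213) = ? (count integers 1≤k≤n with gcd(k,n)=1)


Factor n: 213 = 3 × 71
φ(n) = n · ∏(1 - 1/p) over distinct primes p | n
φ(213) = 213 · (1 - 1/3) · (1 - 1/71) = 140

φ(213) = 140


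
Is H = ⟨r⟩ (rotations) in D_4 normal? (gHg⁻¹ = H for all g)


H = ⟨r⟩ (rotations) in D_4
The rotation subgroup ⟨r⟩ has index 2 in D_4, so it is normal

Yes, normal subgroup


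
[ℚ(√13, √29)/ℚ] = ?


[ℚ(√13,√29):ℚ] = [ℚ(√13,√29):ℚ(√13)]·[ℚ(√13):ℚ] = 2·2 = 4

[ℚ(√13, √29)/ℚ] = 4


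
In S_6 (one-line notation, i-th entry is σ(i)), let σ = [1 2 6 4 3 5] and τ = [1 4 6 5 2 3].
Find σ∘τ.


σ∘τ: apply τ first, then σ
1 →τ 1 →σ 1
2 →τ 4 →σ 4
3 →τ 6 →σ 5
4 →τ 5 →σ 3
5 →τ 2 →σ 2
6 →τ 3 →σ 6

σ∘τ = [1 4 5 3 2 6]


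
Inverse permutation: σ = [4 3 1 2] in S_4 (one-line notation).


To find σ⁻¹, swap domain and range:
σ(1) = 4 → σ⁻¹(4) = 1
σ(2) = 3 → σ⁻¹(3) = 2
σ(3) = 1 → σ⁻¹(1) = 3
σ(4) = 2 → σ⁻¹(2) = 4

σ⁻¹ = [3 4 2 1]


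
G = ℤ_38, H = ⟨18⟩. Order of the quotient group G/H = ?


|⟨18⟩| = n / gcd(18, 38) = 38 / 2 = 19
H is normal (ℤ_38 is abelian).
|G/H| = |G| / |H| = 38 / 19 = 2

|G/H| = 2


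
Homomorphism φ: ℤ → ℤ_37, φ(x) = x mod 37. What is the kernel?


Kernel = preimage of identity
ker(φ) = {x ∈ ℤ : x ≡ 0 (mod 37)} = 37ℤ = {0, ±37, ±74, ...}

ker(φ) = 37ℤ


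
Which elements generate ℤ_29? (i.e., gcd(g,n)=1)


g generates ℤ_n iff gcd(g,n) = 1
Prime factors of 29: 29
Generators are g ∈ {1,...,28} not divisible by any of these primes.
Generators: {1, 2, 3, 4, 5, 6, 7, 8, 9, 10, 11, 12, 13, 14, 15, 16, 17, 18, 19, 20, 21, 22, 23, 24, 25, 26, 27, 28}
Number of generators = φ(29) = 28

Generators of ℤ_29 = {1, 2, 3, 4, 5, 6, 7, 8, 9, 10, 11, 12, 13, 14, 15, 16, 17, 18, 19, 20, 21, 22, 23, 24, 25, 26, 27, 28}


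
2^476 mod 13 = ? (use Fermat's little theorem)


Fermat's little theorem: if p is prime and gcd(a,p)=1, then a^(p-1) ≡ 1 (mod p)
p = 13 is prime, gcd(2,13) = 1
Reduce exponent: 476 mod 12 = 8
So 2^476 ≡ 2^8 (mod 13)
2^8 mod 13 = 9

2^476 ≡ 9 (mod 13)


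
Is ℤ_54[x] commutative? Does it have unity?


ℤ_54 has zero divisors (2·27 ≡ 0), and these lift to constant zero divisors in ℤ_54[x]; so not an integral domain
Commutative: Yes
Integral domain: No
Has unity: Yes

ℤ_54[x]: Commutative=Yes, Unity=Yes


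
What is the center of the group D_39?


Z(G) = {g ∈ G | gx = xg for all x ∈ G}
For odd n, Z(D_n) = {e}: no nontrivial rotation commutes with all reflections

Z(D_39) = {e}


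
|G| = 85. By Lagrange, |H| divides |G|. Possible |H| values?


Lagrange's theorem: |H| divides |G|
|G| = 85
Divisors of 85: 1, 5, 17, 85

Possible subgroup orders: {1, 5, 17, 85}


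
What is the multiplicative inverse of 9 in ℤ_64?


Use the extended Euclidean algorithm to write 1 = 9·s + 64·t; then s mod 64 is the inverse.
Euclidean algorithm:
  9 = 0·64 + 9
  64 = 7·9 + 1
  9 = 9·1 + 0
gcd(9,64) = 1
Back-substitution gives: 9·(-7) + 64·(1) = 1
So 9⁻¹ ≡ -7 ≡ 57 (mod 64)
Check: 9 × 57 = 513 ≡ 1 (mod 64) ✓

9⁻¹ ≡ 57 (mod 64)


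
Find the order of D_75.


|D_n| = 2n (n rotations and n reflections)
|D_75| = 2×75 = 150

|D_75| = 150


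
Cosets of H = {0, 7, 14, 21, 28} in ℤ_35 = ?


H = {0, 7, 14, 21, 28}, |H| = 5
Number of cosets = |G|/|H| = 35/5 = 7
0 + H = {0, 7, 14, 21, 28}
1 + H = {1, 8, 15, 22, 29}
2 + H = {2, 9, 16, 23, 30}
3 + H = {3, 10, 17, 24, 31}
4 + H = {4, 11, 18, 25, 32}
5 + H = {5, 12, 19, 26, 33}
6 + H = {6, 13, 20, 27, 34}

Cosets: 0+H={0,7,14,21,28}; 1+H={1,8,15,22,29}; 2+H={2,9,16,23,30}; 3+H={3,10,17,24,31}; 4+H={4,11,18,25,32}; 5+H={5,12,19,26,33}; 6+H={6,13,20,27,34}


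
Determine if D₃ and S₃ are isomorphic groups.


Comparing D₃ and S₃:
Both are the unique non-abelian group of order 6

Yes, D₃ ≅ S₃


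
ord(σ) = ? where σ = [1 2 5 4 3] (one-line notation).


Cycle decomposition: (3 5)
Cycle lengths: 2
Order = lcm(2) = 2

ord(σ) = 2


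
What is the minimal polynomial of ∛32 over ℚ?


∛32 satisfies x³ - 32 = 0, irreducible over ℚ (no rational root; 32 is not a perfect cube)

Minimal polynomial: x³ - 32


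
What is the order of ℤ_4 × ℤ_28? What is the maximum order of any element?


|ℤ_4 × ℤ_28| = 4 × 28 = 112
Max element order = lcm(4,28) = 28
Cyclic? No (gcd=4)

|ℤ_4×ℤ_28| = 112, max element order = 28


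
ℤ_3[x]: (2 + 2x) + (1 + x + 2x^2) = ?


Add coefficients mod 3:
x^0: 2 + 1 = 0 (mod 3)
x^1: 2 + 1 = 0 (mod 3)
x^2: 0 + 2 = 2 (mod 3)
Result: 2x^2

f + g = 2x^2


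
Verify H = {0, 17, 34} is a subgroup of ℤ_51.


Subgroup test for H = {0, 17, 34} in (ℤ_51, +):
(1) 0 ∈ H? Yes
(2) Closure: for all a,b ∈ H, (a+b) mod 51 ∈ H? Yes
(3) Inverses: for all a ∈ H, -a mod 51 ∈ H? Yes

Yes, H is a subgroup of ℤ_51


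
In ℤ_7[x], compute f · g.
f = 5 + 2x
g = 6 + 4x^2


Expand and collect like terms; reduce coefficients mod 7:
x^0: 5·6 = 30 ≡ 2 (mod 7)
x^1: 5·0 + 2·6 = 12 ≡ 5 (mod 7)
x^2: 5·4 + 2·0 = 20 ≡ 6 (mod 7)
x^3: 2·4 = 8 ≡ 1 (mod 7)
Result: 2 + 5x + 6x^2 + x^3

f · g = 2 + 5x + 6x^2 + x^3


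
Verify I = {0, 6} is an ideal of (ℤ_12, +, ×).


Check ideal conditions for I = {0, 6} in ℤ_12:
(1) I is an additive subgroup? Yes
(2) For r ∈ ℤ_12 and a ∈ I: r·a ∈ I? Yes

Yes, I is an ideal of ℤ_12


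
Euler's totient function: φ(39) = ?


Factor n: 39 = 3 × 13
φ(n) = n · ∏(1 - 1/p) over distinct primes p | n
φ(39) = 39 · (1 - 1/3) · (1 - 1/13) = 24

φ(39) = 24


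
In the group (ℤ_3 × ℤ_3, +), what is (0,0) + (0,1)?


Operation: componentwise addition mod (3, 3)
(0,0) + (0,1) = ((a₁+b₁) mod 3, (a₂+b₂) mod 3) with a = (0,0), b = (0,1)

(0,0) + (0,1) = (0,1)


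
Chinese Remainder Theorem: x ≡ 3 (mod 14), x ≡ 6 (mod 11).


m₁ = 14, m₂ = 11, gcd = 1, so CRT applies. M = m₁·m₂ = 154
Let M₁ = M/m₁ = 11, M₂ = M/m₂ = 14
Find y₁ ≡ M₁⁻¹ (mod m₁): 11⁻¹ ≡ 9 (mod 14)
Find y₂ ≡ M₂⁻¹ (mod m₂): 14⁻¹ ≡ 4 (mod 11)
x = a₁·M₁·y₁ + a₂·M₂·y₂ = 3·11·9 + 6·14·4 = 633
Reduce mod 154: x ≡ 17
Check: 17 mod 14 = 3 ✓, 17 mod 11 = 6 ✓

x ≡ 17 (mod 154)


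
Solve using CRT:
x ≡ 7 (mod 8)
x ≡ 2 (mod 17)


m₁ = 8, m₂ = 17, gcd = 1, so CRT applies. M = m₁·m₂ = 136
Let M₁ = M/m₁ = 17, M₂ = M/m₂ = 8
Find y₁ ≡ M₁⁻¹ (mod m₁): 17⁻¹ ≡ 1 (mod 8)
Find y₂ ≡ M₂⁻¹ (mod m₂): 8⁻¹ ≡ 15 (mod 17)
x = a₁·M₁·y₁ + a₂·M₂·y₂ = 7·17·1 + 2·8·15 = 359
Reduce mod 136: x ≡ 87
Check: 87 mod 8 = 7 ✓, 87 mod 17 = 2 ✓

x ≡ 87 (mod 136)


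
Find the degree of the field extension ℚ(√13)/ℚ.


√13 has minimal polynomial x² - 13 (irreducible over ℚ since 13 is squarefree)

[ℚ(√13)/ℚ] = 2


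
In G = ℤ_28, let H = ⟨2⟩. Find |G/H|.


|⟨2⟩| = n / gcd(2, 28) = 28 / 2 = 14
H is normal (ℤ_28 is abelian).
|G/H| = |G| / |H| = 28 / 14 = 2

|G/H| = 2


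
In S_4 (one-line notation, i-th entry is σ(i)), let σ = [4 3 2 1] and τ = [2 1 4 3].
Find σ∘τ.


σ∘τ: apply τ first, then σ
1 →τ 2 →σ 3
2 →τ 1 →σ 4
3 →τ 4 →σ 1
4 →τ 3 →σ 2

σ∘τ = [3 4 1 2]


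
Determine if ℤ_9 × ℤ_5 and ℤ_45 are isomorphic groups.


Comparing ℤ_9 × ℤ_5 and ℤ_45:
gcd(9,5) = 1, so ℤ_9 × ℤ_5 ≅ ℤ_45 (CRT)

Yes, ℤ_9 × ℤ_5 ≅ ℤ_45


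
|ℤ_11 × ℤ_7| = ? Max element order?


|ℤ_11 × ℤ_7| = 11 × 7 = 77
Max element order = lcm(11,7) = 77
Cyclic? Yes (gcd=1)

|ℤ_11×ℤ_7| = 77, max element order = 77


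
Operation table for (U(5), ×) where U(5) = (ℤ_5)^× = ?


Elements: {1, 2, 3, 4}
Operation: multiplication mod 5
Entry (a, b) = (a × b) mod 5

Cayley table:
  | 1 | 2 | 3 | 4
1 | 1 | 2 | 3 | 4
2 | 2 | 4 | 1 | 3
3 | 3 | 1 | 4 | 2
4 | 4 | 3 | 2 | 1


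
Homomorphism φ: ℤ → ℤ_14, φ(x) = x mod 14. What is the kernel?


Kernel = preimage of identity
ker(φ) = {x ∈ ℤ : x ≡ 0 (mod 14)} = 14ℤ = {0, ±14, ±28, ...}

ker(φ) = 14ℤ


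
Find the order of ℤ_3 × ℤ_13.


|A × B| = |A| · |B|
|ℤ_3 × ℤ_13| = 3 × 13 = 39

|ℤ_3 × ℤ_13| = 39


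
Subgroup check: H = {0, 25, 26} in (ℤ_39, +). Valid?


Subgroup test for H = {0, 25, 26} in (ℤ_39, +):
(1) 0 ∈ H? Yes
(2) Closure: for all a,b ∈ H, (a+b) mod 39 ∈ H? No  [counterexample: 25 + 25 = 11 ∉ H]
(3) Inverses: for all a ∈ H, -a mod 39 ∈ H? No

No, H is not a subgroup of ℤ_39


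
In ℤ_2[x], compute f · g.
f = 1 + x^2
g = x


Expand and collect like terms; reduce coefficients mod 2:
x^0: 1·0 = 0 ≡ 0 (mod 2)
x^1: 1·1 + 0·0 = 1 ≡ 1 (mod 2)
x^2: 0·1 + 1·0 = 0 ≡ 0 (mod 2)
x^3: 1·1 = 1 ≡ 1 (mod 2)
Result: x + x^3

f · g = x + x^3


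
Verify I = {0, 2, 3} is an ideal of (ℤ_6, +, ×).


Check ideal conditions for I = {0, 2, 3} in ℤ_6:
(1) I is an additive subgroup? No
(2) For r ∈ ℤ_6 and a ∈ I: r·a ∈ I? No  [counterexample: r=2, a=2, r·a mod 6 = 4 ∉ I]

No, I is not an ideal of ℤ_6


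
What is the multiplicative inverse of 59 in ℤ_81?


Use the extended Euclidean algorithm to write 1 = 59·s + 81·t; then s mod 81 is the inverse.
Euclidean algorithm:
  59 = 0·81 + 59
  81 = 1·59 + 22
  59 = 2·22 + 15
  22 = 1·15 + 7
  15 = 2·7 + 1
  7 = 7·1 + 0
gcd(59,81) = 1
Back-substitution gives: 59·(11) + 81·(-8) = 1
So 59⁻¹ ≡ 11 ≡ 11 (mod 81)
Check: 59 × 11 = 649 ≡ 1 (mod 81) ✓

59⁻¹ ≡ 11 (mod 81)


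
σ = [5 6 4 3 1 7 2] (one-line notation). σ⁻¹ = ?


To find σ⁻¹, swap domain and range:
σ(1) = 5 → σ⁻¹(5) = 1
σ(2) = 6 → σ⁻¹(6) = 2
σ(3) = 4 → σ⁻¹(4) = 3
σ(4) = 3 → σ⁻¹(3) = 4
σ(5) = 1 → σ⁻¹(1) = 5
σ(6) = 7 → σ⁻¹(7) = 6
σ(7) = 2 → σ⁻¹(2) = 7

σ⁻¹ = [5 7 4 3 1 2 6]


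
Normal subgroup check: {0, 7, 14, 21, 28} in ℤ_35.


H = {0, 7, 14, 21, 28} in ℤ_35
ℤ_35 is abelian; every subgroup of an abelian group is normal

Yes, normal subgroup


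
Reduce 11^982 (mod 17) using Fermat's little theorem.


Fermat's little theorem: if p is prime and gcd(a,p)=1, then a^(p-1) ≡ 1 (mod p)
p = 17 is prime, gcd(11,17) = 1
Reduce exponent: 982 mod 16 = 6
So 11^982 ≡ 11^6 (mod 17)
11^6 mod 17 = 8

11^982 ≡ 8 (mod 17)


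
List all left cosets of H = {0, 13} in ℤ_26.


H = {0, 13}, |H| = 2
Number of cosets = |G|/|H| = 26/2 = 13
0 + H = {0, 13}
1 + H = {1, 14}
2 + H = {2, 15}
3 + H = {3, 16}
4 + H = {4, 17}
5 + H = {5, 18}
6 + H = {6, 19}
7 + H = {7, 20}
8 + H = {8, 21}
9 + H = {9, 22}
10 + H = {10, 23}
11 + H = {11, 24}
12 + H = {12, 25}

Cosets: 0+H={0,13}; 1+H={1,14}; 2+H={2,15}; 3+H={3,16}; 4+H={4,17}; 5+H={5,18}; 6+H={6,19}; 7+H={7,20}; 8+H={8,21}; 9+H={9,22}; 10+H={10,23}; 11+H={11,24}; 12+H={12,25}


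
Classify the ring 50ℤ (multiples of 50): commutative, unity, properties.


50ℤ is a commutative ring under +,× but has no multiplicative identity (1 ∉ 50ℤ); it has no zero divisors, but without unity it is not an integral domain
Commutative: Yes
Integral domain: No
Has unity: No

50ℤ (multiples of 50): Commutative=Yes, Unity=No


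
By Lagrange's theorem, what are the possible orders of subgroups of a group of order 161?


Lagrange's theorem: |H| divides |G|
|G| = 161
Divisors of 161: 1, 7, 23, 161

Possible subgroup orders: {1, 7, 23, 161}


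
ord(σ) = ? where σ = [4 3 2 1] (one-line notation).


Cycle decomposition: (1 4) (2 3)
Cycle lengths: 2, 2
Order = lcm(2, 2) = 2

ord(σ) = 2


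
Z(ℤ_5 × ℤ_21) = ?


Z(G) = {g ∈ G | gx = xg for all x ∈ G}
Direct product of abelian groups is abelian, so Z(G) = G

Z(ℤ_5 × ℤ_21) = ℤ_5 × ℤ_21


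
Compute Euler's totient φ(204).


Factor n: 204 = 2^2 × 3 × 17
φ(n) = n · ∏(1 - 1/p) over distinct primes p | n
φ(204) = 204 · (1 - 1/2) · (1 - 1/3) · (1 - 1/17) = 64

φ(204) = 64


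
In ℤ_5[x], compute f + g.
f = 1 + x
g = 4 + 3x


Add coefficients mod 5:
x^0: 1 + 4 = 0 (mod 5)
x^1: 1 + 3 = 4 (mod 5)
Result: 4x

f + g = 4x


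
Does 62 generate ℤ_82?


g generates ℤ_n iff gcd(g, n) = 1
gcd(62, 82) = 2
Since gcd = 2 ≠ 1, ⟨62⟩ has order 41 < 82, so 62 is not a generator.

No, 62 does not generate ℤ_82


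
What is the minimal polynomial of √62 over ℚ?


√62 satisfies x² - 62 = 0, irreducible over ℚ since 62 is squarefree

Minimal polynomial: x² - 62


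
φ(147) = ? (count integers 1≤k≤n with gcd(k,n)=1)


Factor n: 147 = 3 × 7^2
φ(n) = n · ∏(1 - 1/p) over distinct primes p | n
φ(147) = 147 · (1 - 1/3) · (1 - 1/7) = 84

φ(147) = 84


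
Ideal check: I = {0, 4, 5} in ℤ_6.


Check ideal conditions for I = {0, 4, 5} in ℤ_6:
(1) I is an additive subgroup? No
(2) For r ∈ ℤ_6 and a ∈ I: r·a ∈ I? No  [counterexample: r=2, a=4, r·a mod 6 = 2 ∉ I]

No, I is not an ideal of ℤ_6


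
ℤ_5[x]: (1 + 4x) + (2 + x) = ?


Add coefficients mod 5:
x^0: 1 + 2 = 3 (mod 5)
x^1: 4 + 1 = 0 (mod 5)
Result: 3

f + g = 3


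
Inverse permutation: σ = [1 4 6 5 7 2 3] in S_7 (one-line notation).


To find σ⁻¹, swap domain and range:
σ(1) = 1 → σ⁻¹(1) = 1
σ(2) = 4 → σ⁻¹(4) = 2
σ(3) = 6 → σ⁻¹(6) = 3
σ(4) = 5 → σ⁻¹(5) = 4
σ(5) = 7 → σ⁻¹(7) = 5
σ(6) = 2 → σ⁻¹(2) = 6
σ(7) = 3 → σ⁻¹(3) = 7

σ⁻¹ = [1 6 7 2 4 3 5]


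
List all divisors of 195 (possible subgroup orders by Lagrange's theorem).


Lagrange's theorem: |H| divides |G|
|G| = 195
Divisors of 195: 1, 3, 5, 13, 15, 39, 65, 195

Possible subgroup orders: {1, 3, 5, 13, 15, 39, 65, 195}


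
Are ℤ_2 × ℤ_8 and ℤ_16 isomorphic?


Comparing ℤ_2 × ℤ_8 and ℤ_16:
gcd(2,8) = 2 ≠ 1. Max element order in ℤ_2×ℤ_8 is lcm(2,8) = 8 < 16, so it has no element of order 16

No, ℤ_2 × ℤ_8 ≇ ℤ_16


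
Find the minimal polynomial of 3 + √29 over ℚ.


Let α = 3 + √29. Then α - 3 = √29, so (α - 3)² = 29, giving α² - 6α - 20 = 0. Degree 2 and α ∉ ℚ, so this is the minimal polynomial.

Minimal polynomial: x² - 6x - 20


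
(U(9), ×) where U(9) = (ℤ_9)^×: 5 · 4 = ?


Operation: multiplication mod 9
5 · 4 = (a × b) mod 9 with a = 5, b = 4

5 · 4 = 2


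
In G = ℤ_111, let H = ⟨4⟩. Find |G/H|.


|⟨4⟩| = n / gcd(4, 111) = 111 / 1 = 111
H is normal (ℤ_111 is abelian).
|G/H| = |G| / |H| = 111 / 111 = 1

|G/H| = 1


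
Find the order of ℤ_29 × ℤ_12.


|A × B| = |A| · |B|
|ℤ_29 × ℤ_12| = 29 × 12 = 348

|ℤ_29 × ℤ_12| = 348


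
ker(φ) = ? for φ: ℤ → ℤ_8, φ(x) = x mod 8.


Kernel = preimage of identity
ker(φ) = {x ∈ ℤ : x ≡ 0 (mod 8)} = 8ℤ = {0, ±8, ±16, ...}

ker(φ) = 8ℤ


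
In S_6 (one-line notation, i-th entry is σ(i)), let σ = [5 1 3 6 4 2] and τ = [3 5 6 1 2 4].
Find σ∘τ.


σ∘τ: apply τ first, then σ
1 →τ 3 →σ 3
2 →τ 5 →σ 4
3 →τ 6 →σ 2
4 →τ 1 →σ 5
5 →τ 2 →σ 1
6 →τ 4 →σ 6

σ∘τ = [3 4 2 5 1 6]


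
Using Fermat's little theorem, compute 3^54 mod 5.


Fermat's little theorem: if p is prime and gcd(a,p)=1, then a^(p-1) ≡ 1 (mod p)
p = 5 is prime, gcd(3,5) = 1
Reduce exponent: 54 mod 4 = 2
So 3^54 ≡ 3^2 (mod 5)
3^2 mod 5 = 4

3^54 ≡ 4 (mod 5)


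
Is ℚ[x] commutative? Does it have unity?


Polynomial ring over ℚ (an integral domain) is a commutative integral domain with unity 1
Commutative: Yes
Integral domain: Yes
Has unity: Yes

ℚ[x]: Commutative=Yes, Unity=Yes


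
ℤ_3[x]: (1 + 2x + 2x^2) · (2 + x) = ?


Expand and collect like terms; reduce coefficients mod 3:
x^0: 1·2 = 2 ≡ 2 (mod 3)
x^1: 1·1 + 2·2 = 5 ≡ 2 (mod 3)
x^2: 2·1 + 2·2 = 6 ≡ 0 (mod 3)
x^3: 2·1 = 2 ≡ 2 (mod 3)
Result: 2 + 2x + 2x^3

f · g = 2 + 2x + 2x^3


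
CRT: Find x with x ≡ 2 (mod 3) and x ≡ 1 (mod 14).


m₁ = 3, m₂ = 14, gcd = 1, so CRT applies. M = m₁·m₂ = 42
Let M₁ = M/m₁ = 14, M₂ = M/m₂ = 3
Find y₁ ≡ M₁⁻¹ (mod m₁): 14⁻¹ ≡ 2 (mod 3)
Find y₂ ≡ M₂⁻¹ (mod m₂): 3⁻¹ ≡ 5 (mod 14)
x = a₁·M₁·y₁ + a₂·M₂·y₂ = 2·14·2 + 1·3·5 = 71
Reduce mod 42: x ≡ 29
Check: 29 mod 3 = 2 ✓, 29 mod 14 = 1 ✓

x ≡ 29 (mod 42)


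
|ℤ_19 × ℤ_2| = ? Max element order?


|ℤ_19 × ℤ_2| = 19 × 2 = 38
Max element order = lcm(19,2) = 38
Cyclic? Yes (gcd=1)

|ℤ_19×ℤ_2| = 38, max element order = 38


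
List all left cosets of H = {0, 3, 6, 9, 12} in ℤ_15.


H = {0, 3, 6, 9, 12}, |H| = 5
Number of cosets = |G|/|H| = 15/5 = 3
0 + H = {0, 3, 6, 9, 12}
1 + H = {1, 4, 7, 10, 13}
2 + H = {2, 5, 8, 11, 14}

Cosets: 0+H={0,3,6,9,12}; 1+H={1,4,7,10,13}; 2+H={2,5,8,11,14}


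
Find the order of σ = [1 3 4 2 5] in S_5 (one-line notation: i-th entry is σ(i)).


Cycle decomposition: (2 3 4)
Cycle lengths: 3
Order = lcm(3) = 3

ord(σ) = 3


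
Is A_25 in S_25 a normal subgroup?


H = A_25 in S_25
A_25 has index 2 in S_25, and every subgroup of index 2 is normal

Yes, normal subgroup


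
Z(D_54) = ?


Z(G) = {g ∈ G | gx = xg for all x ∈ G}
For even n, Z(D_n) = {e, r^(n/2)}: the 180° rotation r^27 commutes with every reflection and rotation

Z(D_54) = {e, r^27}


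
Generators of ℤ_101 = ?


g generates ℤ_n iff gcd(g,n) = 1
Prime factors of 101: 101
Generators are g ∈ {1,...,100} not divisible by any of these primes.
Generators: {1, 2, 3, 4, 5, 6, 7, 8, 9, 10, 11, 12, 13, 14, 15, 16, 17, 18, 19, 20, 21, 22, 23, 24, 25, 26, 27, 28, 29, 30, 31, 32, 33, 34, 35, 36, 37, 38, 39, 40, 41, 42, 43, 44, 45, 46, 47, 48, 49, 50, 51, 52, 53, 54, 55, 56, 57, 58, 59, 60, 61, 62, 63, 64, 65, 66, 67, 68, 69, 70, 71, 72, 73, 74, 75, 76, 77, 78, 79, 80, 81, 82, 83, 84, 85, 86, 87, 88, 89, 90, 91, 92, 93, 94, 95, 96, 97, 98, 99, 100}
Number of generators = φ(101) = 100

Generators of ℤ_101 = {1, 2, 3, 4, 5, 6, 7, 8, 9, 10, 11, 12, 13, 14, 15, 16, 17, 18, 19, 20, 21, 22, 23, 24, 25, 26, 27, 28, 29, 30, 31, 32, 33, 34, 35, 36, 37, 38, 39, 40, 41, 42, 43, 44, 45, 46, 47, 48, 49, 50, 51, 52, 53, 54, 55, 56, 57, 58, 59, 60, 61, 62, 63, 64, 65, 66, 67, 68, 69, 70, 71, 72, 73, 74, 75, 76, 77, 78, 79, 80, 81, 82, 83, 84, 85, 86, 87, 88, 89, 90, 91, 92, 93, 94, 95, 96, 97, 98, 99, 100}


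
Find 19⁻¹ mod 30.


Use the extended Euclidean algorithm to write 1 = 19·s + 30·t; then s mod 30 is the inverse.
Euclidean algorithm:
  19 = 0·30 + 19
  30 = 1·19 + 11
  19 = 1·11 + 8
  11 = 1·8 + 3
  8 = 2·3 + 2
  3 = 1·2 + 1
  2 = 2·1 + 0
gcd(19,30) = 1
Back-substitution gives: 19·(-11) + 30·(7) = 1
So 19⁻¹ ≡ -11 ≡ 19 (mod 30)
Check: 19 × 19 = 361 ≡ 1 (mod 30) ✓

19⁻¹ ≡ 19 (mod 30)


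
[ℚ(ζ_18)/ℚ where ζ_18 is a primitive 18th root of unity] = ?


[ℚ(ζ_n):ℚ] = deg Φ_n(x) = φ(n). Here φ(18) = 6

[ℚ(ζ_18)/ℚ where ζ_18 is a primitive 18th root of unity] = 6


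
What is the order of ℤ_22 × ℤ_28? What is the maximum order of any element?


|ℤ_22 × ℤ_28| = 22 × 28 = 616
Max element order = lcm(22,28) = 308
Cyclic? No (gcd=2)

|ℤ_22×ℤ_28| = 616, max element order = 308


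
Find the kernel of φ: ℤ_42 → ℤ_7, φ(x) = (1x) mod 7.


Kernel = preimage of identity
ker(φ) = {x ∈ ℤ_42 : 1x ≡ 0 (mod 7)}. Since 7 | 42, φ is well-defined. The kernel is the cyclic subgroup ⟨7⟩ of ℤ_42 (order 6), i.e. {0, 7, 14, 21, 28, 35}

ker(φ) = {0, 7, 14, 21, 28, 35}


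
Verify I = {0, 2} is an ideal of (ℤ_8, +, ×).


Check ideal conditions for I = {0, 2} in ℤ_8:
(1) I is an additive subgroup? No
(2) For r ∈ ℤ_8 and a ∈ I: r·a ∈ I? No  [counterexample: r=2, a=2, r·a mod 8 = 4 ∉ I]

No, I is not an ideal of ℤ_8


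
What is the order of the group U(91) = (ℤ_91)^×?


U(n) is the group of units mod n; |U(n)| = φ(n)
|U(91)| = φ(91) = 72

|U(91) = (ℤ_91)^×| = 72


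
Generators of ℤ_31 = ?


g generates ℤ_n iff gcd(g,n) = 1
Prime factors of 31: 31
Generators are g ∈ {1,...,30} not divisible by any of these primes.
Generators: {1, 2, 3, 4, 5, 6, 7, 8, 9, 10, 11, 12, 13, 14, 15, 16, 17, 18, 19, 20, 21, 22, 23, 24, 25, 26, 27, 28, 29, 30}
Number of generators = φ(31) = 30

Generators of ℤ_31 = {1, 2, 3, 4, 5, 6, 7, 8, 9, 10, 11, 12, 13, 14, 15, 16, 17, 18, 19, 20, 21, 22, 23, 24, 25, 26, 27, 28, 29, 30}


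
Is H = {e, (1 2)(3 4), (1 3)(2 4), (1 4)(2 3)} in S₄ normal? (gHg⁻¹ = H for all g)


H = {e, (1 2)(3 4), (1 3)(2 4), (1 4)(2 3)} in S₄
This is the Klein four-group V₄; it is normal in S₄ (it is a union of conjugacy classes)

Yes, normal subgroup


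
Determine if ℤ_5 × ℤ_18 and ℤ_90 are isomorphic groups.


Comparing ℤ_5 × ℤ_18 and ℤ_90:
gcd(5,18) = 1, so ℤ_5 × ℤ_18 ≅ ℤ_90 (CRT)

Yes, ℤ_5 × ℤ_18 ≅ ℤ_90


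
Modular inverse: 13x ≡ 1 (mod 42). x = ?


Use the extended Euclidean algorithm to write 1 = 13·s + 42·t; then s mod 42 is the inverse.
Euclidean algorithm:
  13 = 0·42 + 13
  42 = 3·13 + 3
  13 = 4·3 + 1
  3 = 3·1 + 0
gcd(13,42) = 1
Back-substitution gives: 13·(13) + 42·(-4) = 1
So 13⁻¹ ≡ 13 ≡ 13 (mod 42)
Check: 13 × 13 = 169 ≡ 1 (mod 42) ✓

13⁻¹ ≡ 13 (mod 42)


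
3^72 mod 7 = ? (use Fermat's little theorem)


Fermat's little theorem: if p is prime and gcd(a,p)=1, then a^(p-1) ≡ 1 (mod p)
p = 7 is prime, gcd(3,7) = 1
Reduce exponent: 72 mod 6 = 0
So 3^72 ≡ 3^0 (mod 7)
3^0 = 1

3^72 ≡ 1 (mod 7)


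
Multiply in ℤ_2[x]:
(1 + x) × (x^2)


Expand and collect like terms; reduce coefficients mod 2:
x^0: 1·0 = 0 ≡ 0 (mod 2)
x^1: 1·0 + 1·0 = 0 ≡ 0 (mod 2)
x^2: 1·1 + 1·0 = 1 ≡ 1 (mod 2)
x^3: 1·1 = 1 ≡ 1 (mod 2)
Result: x^2 + x^3

f · g = x^2 + x^3


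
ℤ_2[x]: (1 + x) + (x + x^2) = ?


Add coefficients mod 2:
x^0: 1 + 0 = 1 (mod 2)
x^1: 1 + 1 = 0 (mod 2)
x^2: 0 + 1 = 1 (mod 2)
Result: 1 + x^2

f + g = 1 + x^2


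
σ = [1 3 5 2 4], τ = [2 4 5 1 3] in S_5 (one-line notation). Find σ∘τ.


σ∘τ: apply τ first, then σ
1 →τ 2 →σ 3
2 →τ 4 →σ 2
3 →τ 5 →σ 4
4 →τ 1 →σ 1
5 →τ 3 →σ 5

σ∘τ = [3 2 4 1 5]


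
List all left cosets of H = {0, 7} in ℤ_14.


H = {0, 7}, |H| = 2
Number of cosets = |G|/|H| = 14/2 = 7
0 + H = {0, 7}
1 + H = {1, 8}
2 + H = {2, 9}
3 + H = {3, 10}
4 + H = {4, 11}
5 + H = {5, 12}
6 + H = {6, 13}

Cosets: 0+H={0,7}; 1+H={1,8}; 2+H={2,9}; 3+H={3,10}; 4+H={4,11}; 5+H={5,12}; 6+H={6,13}


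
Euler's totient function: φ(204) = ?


Factor n: 204 = 2^2 × 3 × 17
φ(n) = n · ∏(1 - 1/p) over distinct primes p | n
φ(204) = 204 · (1 - 1/2) · (1 - 1/3) · (1 - 1/17) = 64

φ(204) = 64


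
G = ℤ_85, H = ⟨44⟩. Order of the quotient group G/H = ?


|⟨44⟩| = n / gcd(44, 85) = 85 / 1 = 85
H is normal (ℤ_85 is abelian).
|G/H| = |G| / |H| = 85 / 85 = 1

|G/H| = 1


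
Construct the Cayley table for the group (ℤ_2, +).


Elements: {0, 1}
Operation: addition mod 2
Entry (a, b) = (a + b) mod 2

Cayley table:
  | 0 | 1
0 | 0 | 1
1 | 1 | 0


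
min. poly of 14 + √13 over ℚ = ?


Let α = 14 + √13. Then α - 14 = √13, so (α - 14)² = 13, giving α² - 28α + 183 = 0. Degree 2 and α ∉ ℚ, so this is the minimal polynomial.

Minimal polynomial: x² - 28x + 183


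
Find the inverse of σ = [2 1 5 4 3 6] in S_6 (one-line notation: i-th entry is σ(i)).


To find σ⁻¹, swap domain and range:
σ(1) = 2 → σ⁻¹(2) = 1
σ(2) = 1 → σ⁻¹(1) = 2
σ(3) = 5 → σ⁻¹(5) = 3
σ(4) = 4 → σ⁻¹(4) = 4
σ(5) = 3 → σ⁻¹(3) = 5
σ(6) = 6 → σ⁻¹(6) = 6

σ⁻¹ = [2 1 5 4 3 6]


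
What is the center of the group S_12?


Z(G) = {g ∈ G | gx = xg for all x ∈ G}
S_n is non-abelian for n ≥ 3; Z(S_12) is trivial

Z(S_12) = {e}


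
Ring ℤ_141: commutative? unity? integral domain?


ℤ_141 is a commutative ring with unity 1; 141 = 3×47 is composite, so 3·47 ≡ 0 gives zero divisors (not an integral domain)
Commutative: Yes
Integral domain: No
Has unity: Yes

ℤ_141: Commutative=Yes, Unity=Yes


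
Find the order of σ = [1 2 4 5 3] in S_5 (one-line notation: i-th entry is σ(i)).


Cycle decomposition: (3 4 5)
Cycle lengths: 3
Order = lcm(3) = 3

ord(σ) = 3


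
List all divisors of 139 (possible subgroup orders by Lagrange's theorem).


Lagrange's theorem: |H| divides |G|
|G| = 139
Divisors of 139: 1, 139

Possible subgroup orders: {1, 139}


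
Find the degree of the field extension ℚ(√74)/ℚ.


√74 has minimal polynomial x² - 74 (irreducible over ℚ since 74 is squarefree)

[ℚ(√74)/ℚ] = 2


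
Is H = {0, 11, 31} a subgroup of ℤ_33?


Subgroup test for H = {0, 11, 31} in (ℤ_33, +):
(1) 0 ∈ H? Yes
(2) Closure: for all a,b ∈ H, (a+b) mod 33 ∈ H? No  [counterexample: 11 + 11 = 22 ∉ H]
(3) Inverses: for all a ∈ H, -a mod 33 ∈ H? No

No, H is not a subgroup of ℤ_33


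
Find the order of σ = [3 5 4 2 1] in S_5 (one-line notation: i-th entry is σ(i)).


Cycle decomposition: (1 3 4 2 5)
Cycle lengths: 5
Order = lcm(5) = 5

ord(σ) = 5
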